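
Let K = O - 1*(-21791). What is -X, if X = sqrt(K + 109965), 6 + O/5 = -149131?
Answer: -I*sqrt(613929) ≈ -783.54*I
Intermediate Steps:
O = -745685 (O = -30 + 5*(-149131) = -30 - 745655 = -745685)
K = -723894 (K = -745685 - 1*(-21791) = -745685 + 21791 = -723894)
X = I*sqrt(613929) (X = sqrt(-723894 + 109965) = sqrt(-613929) = I*sqrt(613929) ≈ 783.54*I)
-X = -I*sqrt(613929)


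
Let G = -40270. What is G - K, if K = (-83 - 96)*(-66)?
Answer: -52084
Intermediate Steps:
K = 11814 (K = -179*(-66) = 11814)
G - K = -40270 - 1*11814 = -40270 - 11814 = -52084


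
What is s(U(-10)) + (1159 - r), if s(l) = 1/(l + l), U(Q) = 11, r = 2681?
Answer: -33483/22 ≈ -1522.0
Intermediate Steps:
s(l) = 1/(2*l)
s(U(-10)) + (1159 - r) = (½)/11 + (1159 - 1*2681) = (½)*(1/11) + (1159 - 2681) = 1/22 - 1522 = -33483/22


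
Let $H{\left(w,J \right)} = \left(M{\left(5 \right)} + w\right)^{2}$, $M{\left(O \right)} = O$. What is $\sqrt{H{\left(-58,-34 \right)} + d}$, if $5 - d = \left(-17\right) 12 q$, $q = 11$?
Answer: $3 \sqrt{562} \approx 71.12$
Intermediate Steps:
$H{\left(w,J \right)} = \left(5 + w\right)^{2}$
$d = 2249$ ($d = 5 - \left(-17\right) 12 \cdot 11 = 5 - \left(-204\right) 11 = 5 - -2244 = 5 + 2244 = 2249$)
$\sqrt{H{\left(-58,-34 \right)} + d} = \sqrt{\left(5 - 58\right)^{2} + 2249} = \sqrt{\left(-53\right)^{2} + 2249} = \sqrt{2809 + 2249} = \sqrt{5058} = 3 \sqrt{562}$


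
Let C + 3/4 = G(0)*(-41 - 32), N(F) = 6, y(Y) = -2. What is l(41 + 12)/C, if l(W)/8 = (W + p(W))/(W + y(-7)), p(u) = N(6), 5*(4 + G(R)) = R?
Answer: 1888/59415 ≈ 0.031776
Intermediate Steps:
G(R) = -4 + R/5
p(u) = 6
C = 1165/4 (C = -3/4 + (-4 + (1/5)*0)*(-41 - 32) = -3/4 + (-4 + 0)*(-73) = -3/4 - 4*(-73) = -3/4 + 292 = 1165/4 ≈ 291.25)
l(W) = 8*(6 + W)/(-2 + W) (l(W) = 8*((W + 6)/(W - 2)) = 8*((6 + W)/(-2 + W)) = 8*(6 + W)/(-2 + W))
l(41 + 12)/C = (8*(6 + (41 + 12))/(-2 + (41 + 12)))/(1165/4) = (8*(6 + 53)/(-2 + 53))*(4/1165) = (8*59/51)*(4/1165) = (8*(1/51)*59)*(4/1165) = (472/51)*(4/1165) = 1888/59415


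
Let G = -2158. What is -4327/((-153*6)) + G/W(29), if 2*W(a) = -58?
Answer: 2106527/26622 ≈ 79.127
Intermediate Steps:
W(a) = -29 (W(a) = (½)*(-58) = -29)
-4327/((-153*6)) + G/W(29) = -4327/((-153*6)) - 2158/(-29) = -4327/(-918) - 2158*(-1/29) = -4327*(-1/918) + 2158/29 = 4327/918 + 2158/29 = 2106527/26622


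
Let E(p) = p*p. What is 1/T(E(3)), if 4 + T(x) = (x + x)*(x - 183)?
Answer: -1/3136 ≈ -0.00031888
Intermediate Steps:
E(p) = p²
T(x) = -4 + 2*x*(-183 + x) (T(x) = -4 + (x + x)*(x - 183) = -4 + (2*x)*(-183 + x) = -4 + 2*x*(-183 + x))
1/T(E(3)) = 1/(-4 - 366*3² + 2*(3²)²) = 1/(-4 - 366*9 + 2*9²) = 1/(-4 - 3294 + 2*81) = 1/(-4 - 3294 + 162) = 1/(-3136) = -1/3136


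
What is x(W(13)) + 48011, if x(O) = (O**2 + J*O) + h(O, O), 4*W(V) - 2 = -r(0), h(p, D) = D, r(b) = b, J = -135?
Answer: 191777/4 ≈ 47944.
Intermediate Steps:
W(V) = 1/2 (W(V) = 1/2 + (-1*0)/4 = 1/2 + (1/4)*0 = 1/2 + 0 = 1/2)
x(O) = O**2 - 134*O (x(O) = (O**2 - 135*O) + O = O**2 - 134*O)
x(W(13)) + 48011 = (-134 + 1/2)/2 + 48011 = (1/2)*(-267/2) + 48011 = -267/4 + 48011 = 191777/4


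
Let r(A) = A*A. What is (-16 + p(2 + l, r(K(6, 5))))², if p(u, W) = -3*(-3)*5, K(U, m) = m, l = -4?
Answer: 841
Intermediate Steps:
r(A) = A²
p(u, W) = 45 (p(u, W) = 9*5 = 45)
(-16 + p(2 + l, r(K(6, 5))))² = (-16 + 45)² = 29² = 841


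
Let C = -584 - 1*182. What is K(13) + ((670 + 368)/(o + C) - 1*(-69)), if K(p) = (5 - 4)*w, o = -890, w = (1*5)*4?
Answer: 24391/276 ≈ 88.373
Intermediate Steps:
w = 20 (w = 5*4 = 20)
C = -766 (C = -584 - 182 = -766)
K(p) = 20 (K(p) = (5 - 4)*20 = 1*20 = 20)
K(13) + ((670 + 368)/(o + C) - 1*(-69)) = 20 + ((670 + 368)/(-890 - 766) - 1*(-69)) = 20 + (1038/(-1656) + 69) = 20 + (1038*(-1/1656) + 69) = 20 + (-173/276 + 69) = 20 + 18871/276 = 24391/276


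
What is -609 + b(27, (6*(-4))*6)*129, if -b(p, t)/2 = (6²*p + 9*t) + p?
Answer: 76017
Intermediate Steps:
b(p, t) = -74*p - 18*t (b(p, t) = -2*((6²*p + 9*t) + p) = -2*((36*p + 9*t) + p) = -2*((9*t + 36*p) + p) = -2*(9*t + 37*p) = -74*p - 18*t)
-609 + b(27, (6*(-4))*6)*129 = -609 + (-74*27 - 18*6*(-4)*6)*129 = -609 + (-1998 - (-432)*6)*129 = -609 + (-1998 - 18*(-144))*129 = -609 + (-1998 + 2592)*129 = -609 + 594*129 = -609 + 76626 = 76017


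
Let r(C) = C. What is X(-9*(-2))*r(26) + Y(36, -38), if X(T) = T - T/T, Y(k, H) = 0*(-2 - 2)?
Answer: 442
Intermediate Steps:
Y(k, H) = 0 (Y(k, H) = 0*(-4) = 0)
X(T) = -1 + T (X(T) = T - 1*1 = T - 1 = -1 + T)
X(-9*(-2))*r(26) + Y(36, -38) = (-1 - 9*(-2))*26 + 0 = (-1 + 18)*26 + 0 = 17*26 + 0 = 442 + 0 = 442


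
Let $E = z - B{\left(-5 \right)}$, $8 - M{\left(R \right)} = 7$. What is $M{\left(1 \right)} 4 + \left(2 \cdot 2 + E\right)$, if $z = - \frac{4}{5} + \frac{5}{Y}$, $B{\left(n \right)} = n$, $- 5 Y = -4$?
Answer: $\frac{369}{20} \approx 18.45$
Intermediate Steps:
$Y = \frac{4}{5}$ ($Y = \left(- \frac{1}{5}\right) \left(-4\right) = \frac{4}{5} \approx 0.8$)
$M{\left(R \right)} = 1$ ($M{\left(R \right)} = 8 - 7 = 1$)
$z = \frac{109}{20}$ ($z = - \frac{4}{5} + \frac{5}{\frac{4}{5}} = \left(-4\right) \frac{1}{5} + 5 \cdot \frac{5}{4} = - \frac{4}{5} + \frac{25}{4} = \frac{109}{20} \approx 5.45$)
$E = \frac{209}{20}$ ($E = \frac{109}{20} - -5 = \frac{109}{20} + 5 = \frac{209}{20} \approx 10.45$)
$M{\left(1 \right)} 4 + \left(2 \cdot 2 + E\right) = 1 \cdot 4 + \left(2 \cdot 2 + \frac{209}{20}\right) = 4 + \left(4 + \frac{209}{20}\right) = 4 + \frac{289}{20} = \frac{369}{20}$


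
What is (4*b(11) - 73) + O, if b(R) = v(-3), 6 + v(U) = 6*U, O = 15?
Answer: -154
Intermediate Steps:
v(U) = -6 + 6*U
b(R) = -24 (b(R) = -6 + 6*(-3) = -6 - 18 = -24)
(4*b(11) - 73) + O = (4*(-24) - 73) + 15 = (-96 - 73) + 15 = -169 + 15 = -154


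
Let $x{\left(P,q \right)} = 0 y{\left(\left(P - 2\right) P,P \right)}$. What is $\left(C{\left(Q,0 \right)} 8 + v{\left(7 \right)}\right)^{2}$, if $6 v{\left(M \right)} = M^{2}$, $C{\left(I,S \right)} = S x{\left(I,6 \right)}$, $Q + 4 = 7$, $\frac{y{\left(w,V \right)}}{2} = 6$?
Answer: $\frac{2401}{36} \approx 66.694$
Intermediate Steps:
$y{\left(w,V \right)} = 12$ ($y{\left(w,V \right)} = 2 \cdot 6 = 12$)
$x{\left(P,q \right)} = 0$ ($x{\left(P,q \right)} = 0 \cdot 12 = 0$)
$Q = 3$ ($Q = -4 + 7 = 3$)
$C{\left(I,S \right)} = 0$ ($C{\left(I,S \right)} = S 0 = 0$)
$v{\left(M \right)} = \frac{M^{2}}{6}$
$\left(C{\left(Q,0 \right)} 8 + v{\left(7 \right)}\right)^{2} = \left(0 \cdot 8 + \frac{7^{2}}{6}\right)^{2} = \left(0 + \frac{1}{6} \cdot 49\right)^{2} = \left(0 + \frac{49}{6}\right)^{2} = \left(\frac{49}{6}\right)^{2} = \frac{2401}{36}$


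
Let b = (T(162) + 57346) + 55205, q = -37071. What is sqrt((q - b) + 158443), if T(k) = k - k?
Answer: sqrt(8821) ≈ 93.920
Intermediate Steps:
T(k) = 0
b = 112551 (b = (0 + 57346) + 55205 = 57346 + 55205 = 112551)
sqrt((q - b) + 158443) = sqrt((-37071 - 1*112551) + 158443) = sqrt((-37071 - 112551) + 158443) = sqrt(-149622 + 158443) = sqrt(8821)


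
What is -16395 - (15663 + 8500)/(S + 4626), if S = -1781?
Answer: -46667938/2845 ≈ -16404.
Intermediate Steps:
-16395 - (15663 + 8500)/(S + 4626) = -16395 - (15663 + 8500)/(-1781 + 4626) = -16395 - 24163/2845 = -46667938/2845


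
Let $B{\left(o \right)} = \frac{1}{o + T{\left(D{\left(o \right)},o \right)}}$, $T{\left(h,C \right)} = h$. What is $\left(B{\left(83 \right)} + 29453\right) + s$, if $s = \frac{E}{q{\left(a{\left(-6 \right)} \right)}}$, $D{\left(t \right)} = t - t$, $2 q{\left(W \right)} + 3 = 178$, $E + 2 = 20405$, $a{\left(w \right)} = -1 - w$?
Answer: $\frac{431191898}{14525} \approx 29686.0$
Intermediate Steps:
$E = 20403$ ($E = -2 + 20405 = 20403$)
$q{\left(W \right)} = \frac{175}{2}$ ($q{\left(W \right)} = - \frac{3}{2} + \frac{1}{2} \cdot 178 = - \frac{3}{2} + 89 = \frac{175}{2}$)
$D{\left(t \right)} = 0$
$s = \frac{40806}{175}$ ($s = \frac{20403}{\frac{175}{2}} = 20403 \cdot \frac{2}{175} = \frac{40806}{175} \approx 233.18$)
$B{\left(o \right)} = \frac{1}{o}$ ($B{\left(o \right)} = \frac{1}{o + 0} = \frac{1}{o}$)
$\left(B{\left(83 \right)} + 29453\right) + s = \left(\frac{1}{83} + 29453\right) + \frac{40806}{175} = \frac{2444600}{83} + \frac{40806}{175} = \frac{431191898}{14525}$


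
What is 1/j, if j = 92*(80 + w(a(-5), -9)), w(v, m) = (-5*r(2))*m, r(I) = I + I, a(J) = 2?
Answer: 1/23920 ≈ 4.1806e-5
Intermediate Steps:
r(I) = 2*I
w(v, m) = -20*m (w(v, m) = (-10*2)*m = (-5*4)*m = -20*m)
j = 23920 (j = 92*(80 - 20*(-9)) = 92*(80 + 180) = 92*260 = 23920)
1/j = 1/23920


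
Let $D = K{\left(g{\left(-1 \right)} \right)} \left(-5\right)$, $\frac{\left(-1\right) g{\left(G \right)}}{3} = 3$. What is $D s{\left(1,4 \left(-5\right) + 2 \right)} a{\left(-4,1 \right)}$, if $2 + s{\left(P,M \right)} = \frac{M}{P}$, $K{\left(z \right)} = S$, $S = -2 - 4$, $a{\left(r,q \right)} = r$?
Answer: $2400$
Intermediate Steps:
$g{\left(G \right)} = -9$ ($g{\left(G \right)} = \left(-3\right) 3 = -9$)
$S = -6$
$K{\left(z \right)} = -6$
$D = 30$ ($D = \left(-6\right) \left(-5\right) = 30$)
$s{\left(P,M \right)} = -2 + \frac{M}{P}$
$D s{\left(1,4 \left(-5\right) + 2 \right)} a{\left(-4,1 \right)} = 30 \left(-2 + \frac{4 \left(-5\right) + 2}{1}\right) \left(-4\right) = 30 \left(-2 + \left(-20 + 2\right) 1\right) \left(-4\right) = 30 \left(-2 - 18\right) \left(-4\right) = 30 \left(-20\right) \left(-4\right) = \left(-600\right) \left(-4\right) = 2400$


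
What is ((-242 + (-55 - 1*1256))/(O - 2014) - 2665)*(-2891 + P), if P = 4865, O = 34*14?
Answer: -4043953179/769 ≈ -5.2587e+6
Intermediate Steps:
O = 476
((-242 + (-55 - 1*1256))/(O - 2014) - 2665)*(-2891 + P) = ((-242 + (-55 - 1*1256))/(476 - 2014) - 2665)*(-2891 + 4865) = ((-242 + (-55 - 1256))/(-1538) - 2665)*1974 = ((-242 - 1311)*(-1/1538) - 2665)*1974 = (-1553*(-1/1538) - 2665)*1974 = (1553/1538 - 2665)*1974 = -4097217/1538*1974 = -4043953179/769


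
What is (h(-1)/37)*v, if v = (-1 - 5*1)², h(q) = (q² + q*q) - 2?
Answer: 0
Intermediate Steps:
h(q) = -2 + 2*q² (h(q) = (q² + q²) - 2 = 2*q² - 2 = -2 + 2*q²)
v = 36 (v = (-1 - 5)² = (-6)² = 36)
(h(-1)/37)*v = ((-2 + 2*(-1)²)/37)*36 = ((-2 + 2*1)*(1/37))*36 = ((-2 + 2)*(1/37))*36 = (0*(1/37))*36 = 0*36 = 0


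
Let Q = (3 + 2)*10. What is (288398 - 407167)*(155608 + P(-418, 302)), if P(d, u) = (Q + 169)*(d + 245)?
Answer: -13981605449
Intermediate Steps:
Q = 50 (Q = 5*10 = 50)
P(d, u) = 53655 + 219*d (P(d, u) = (50 + 169)*(d + 245) = 219*(245 + d) = 53655 + 219*d)
(288398 - 407167)*(155608 + P(-418, 302)) = (288398 - 407167)*(155608 + (53655 + 219*(-418))) = -118769*(155608 + (53655 - 91542)) = -118769*(155608 - 37887) = -118769*117721 = -13981605449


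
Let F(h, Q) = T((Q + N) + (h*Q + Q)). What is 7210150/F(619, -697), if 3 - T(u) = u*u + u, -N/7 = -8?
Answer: -7210150/187298961177 ≈ -3.8495e-5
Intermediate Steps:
N = 56 (N = -7*(-8) = 56)
T(u) = 3 - u - u² (T(u) = 3 - (u*u + u) = 3 - (u² + u) = 3 - (u + u²) = 3 + (-u - u²) = 3 - u - u²)
F(h, Q) = -53 - (56 + 2*Q + Q*h)² - 2*Q - Q*h (F(h, Q) = 3 - ((Q + 56) + (h*Q + Q)) - ((Q + 56) + (h*Q + Q))² = 3 - ((56 + Q) + (Q*h + Q)) - ((56 + Q) + (Q*h + Q))² = 3 - ((56 + Q) + (Q + Q*h)) - ((56 + Q) + (Q + Q*h))² = 3 - (56 + 2*Q + Q*h) - (56 + 2*Q + Q*h)² = 3 + (-56 - 2*Q - Q*h) - (56 + 2*Q + Q*h)² = -53 - (56 + 2*Q + Q*h)² - 2*Q - Q*h)
7210150/F(619, -697) = 7210150/(-53 - (56 + 2*(-697) - 697*619)² - 2*(-697) - 1*(-697)*619) = 7210150/(-53 - (56 - 1394 - 431443)² + 1394 + 431443) = 7210150/(-53 - 1*(-432781)² + 1394 + 431443) = 7210150/(-53 - 1*187299393961 + 1394 + 431443) = 7210150/(-53 - 187299393961 + 1394 + 431443) = 7210150/(-187298961177) = 7210150*(-1/187298961177) = -7210150/187298961177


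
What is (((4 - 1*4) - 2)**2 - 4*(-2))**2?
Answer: 144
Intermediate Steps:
(((4 - 1*4) - 2)**2 - 4*(-2))**2 = (((4 - 4) - 2)**2 + 8)**2 = ((0 - 2)**2 + 8)**2 = ((-2)**2 + 8)**2 = (4 + 8)**2 = 12**2 = 144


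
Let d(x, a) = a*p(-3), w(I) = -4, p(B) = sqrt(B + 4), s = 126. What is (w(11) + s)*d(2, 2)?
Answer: 244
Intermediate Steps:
p(B) = sqrt(4 + B)
d(x, a) = a (d(x, a) = a*sqrt(4 - 3) = a*sqrt(1) = a*1 = a)
(w(11) + s)*d(2, 2) = (-4 + 126)*2 = 122*2 = 244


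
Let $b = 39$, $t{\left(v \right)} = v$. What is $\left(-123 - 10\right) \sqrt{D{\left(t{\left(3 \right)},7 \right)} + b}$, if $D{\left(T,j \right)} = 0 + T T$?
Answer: $- 532 \sqrt{3} \approx -921.45$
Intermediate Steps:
$D{\left(T,j \right)} = T^{2}$ ($D{\left(T,j \right)} = 0 + T^{2} = T^{2}$)
$\left(-123 - 10\right) \sqrt{D{\left(t{\left(3 \right)},7 \right)} + b} = \left(-123 - 10\right) \sqrt{3^{2} + 39} = - 133 \sqrt{9 + 39} = - 133 \sqrt{48} = - 133 \cdot 4 \sqrt{3} = - 532 \sqrt{3}$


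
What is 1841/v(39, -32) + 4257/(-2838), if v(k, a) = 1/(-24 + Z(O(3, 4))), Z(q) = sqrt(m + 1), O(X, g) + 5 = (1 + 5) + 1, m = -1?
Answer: -88371/2 ≈ -44186.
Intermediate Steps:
O(X, g) = 2 (O(X, g) = -5 + ((1 + 5) + 1) = -5 + (6 + 1) = -5 + 7 = 2)
Z(q) = 0 (Z(q) = sqrt(-1 + 1) = sqrt(0) = 0)
v(k, a) = -1/24 (v(k, a) = 1/(-24 + 0) = 1/(-24) = -1/24)
1841/v(39, -32) + 4257/(-2838) = 1841/(-1/24) + 4257/(-2838) = 1841*(-24) + 4257*(-1/2838) = -44184 - 3/2 = -88371/2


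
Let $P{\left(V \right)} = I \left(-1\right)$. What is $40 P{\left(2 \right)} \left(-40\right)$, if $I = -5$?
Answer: $-8000$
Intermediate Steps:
$P{\left(V \right)} = 5$ ($P{\left(V \right)} = \left(-5\right) \left(-1\right) = 5$)
$40 P{\left(2 \right)} \left(-40\right) = 40 \cdot 5 \left(-40\right) = 200 \left(-40\right) = -8000$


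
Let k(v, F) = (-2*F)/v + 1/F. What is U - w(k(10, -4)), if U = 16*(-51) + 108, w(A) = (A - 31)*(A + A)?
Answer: -134901/200 ≈ -674.50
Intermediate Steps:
k(v, F) = 1/F - 2*F/v (k(v, F) = -2*F/v + 1/F = 1/F - 2*F/v)
w(A) = 2*A*(-31 + A) (w(A) = (-31 + A)*(2*A) = 2*A*(-31 + A))
U = -708 (U = -816 + 108 = -708)
U - w(k(10, -4)) = -708 - 2*(1/(-4) - 2*(-4)/10)*(-31 + (1/(-4) - 2*(-4)/10)) = -708 - 2*(-1/4 - 2*(-4)*1/10)*(-31 + (-1/4 - 2*(-4)*1/10)) = -708 - 2*(-1/4 + 4/5)*(-31 + (-1/4 + 4/5)) = -708 - 2*11*(-31 + 11/20)/20 = -708 - 2*11*(-609)/(20*20) = -708 - 1*(-6699/200) = -708 + 6699/200 = -134901/200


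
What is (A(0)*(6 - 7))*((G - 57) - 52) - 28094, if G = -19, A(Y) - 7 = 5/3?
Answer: -80954/3 ≈ -26985.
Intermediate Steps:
A(Y) = 26/3 (A(Y) = 7 + 5/3 = 26/3)
(A(0)*(6 - 7))*((G - 57) - 52) - 28094 = (26*(6 - 7)/3)*((-19 - 57) - 52) - 28094 = ((26/3)*(-1))*(-76 - 52) - 28094 = -26/3*(-128) - 28094 = 3328/3 - 28094 = -80954/3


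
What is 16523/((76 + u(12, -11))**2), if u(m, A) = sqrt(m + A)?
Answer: 16523/5929 ≈ 2.7868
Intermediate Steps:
u(m, A) = sqrt(A + m)
16523/((76 + u(12, -11))**2) = 16523/((76 + sqrt(-11 + 12))**2) = 16523/((76 + sqrt(1))**2) = 16523/((76 + 1)**2) = 16523/(77**2) = 16523/5929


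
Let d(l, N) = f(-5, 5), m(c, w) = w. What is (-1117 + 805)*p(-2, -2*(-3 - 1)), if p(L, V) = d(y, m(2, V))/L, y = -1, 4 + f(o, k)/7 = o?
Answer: -9828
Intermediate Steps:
f(o, k) = -28 + 7*o
d(l, N) = -63 (d(l, N) = -28 + 7*(-5) = -28 - 35 = -63)
p(L, V) = -63/L
(-1117 + 805)*p(-2, -2*(-3 - 1)) = (-1117 + 805)*(-63/(-2)) = -(-19656)*(-1)/2 = -312*63/2 = -9828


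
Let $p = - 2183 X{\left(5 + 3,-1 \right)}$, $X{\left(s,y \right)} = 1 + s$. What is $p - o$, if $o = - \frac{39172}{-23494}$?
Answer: $- \frac{230812895}{11747} \approx -19649.0$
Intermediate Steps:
$o = \frac{19586}{11747}$ ($o = \left(-39172\right) \left(- \frac{1}{23494}\right) = \frac{19586}{11747} \approx 1.6673$)
$p = -19647$ ($p = - 2183 \left(1 + \left(5 + 3\right)\right) = - 2183 \left(1 + 8\right) = \left(-2183\right) 9 = -19647$)
$p - o = -19647 - \frac{19586}{11747} = - \frac{230812895}{11747}$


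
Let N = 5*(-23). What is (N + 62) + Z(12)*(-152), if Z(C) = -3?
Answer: 403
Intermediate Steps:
N = -115
(N + 62) + Z(12)*(-152) = (-115 + 62) - 3*(-152) = -53 + 456 = 403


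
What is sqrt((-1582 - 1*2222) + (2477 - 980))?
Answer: I*sqrt(2307) ≈ 48.031*I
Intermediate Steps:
sqrt((-1582 - 1*2222) + (2477 - 980)) = sqrt((-1582 - 2222) + 1497) = sqrt(-3804 + 1497) = sqrt(-2307) = I*sqrt(2307)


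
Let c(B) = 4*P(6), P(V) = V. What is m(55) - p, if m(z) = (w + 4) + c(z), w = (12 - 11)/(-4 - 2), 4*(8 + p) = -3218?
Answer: 2521/3 ≈ 840.33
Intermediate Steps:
p = -1625/2 (p = -8 + (1/4)*(-3218) = -8 - 1609/2 = -1625/2 ≈ -812.50)
c(B) = 24 (c(B) = 4*6 = 24)
w = -1/6 (w = 1/(-6) = 1*(-1/6) = -1/6 ≈ -0.16667)
m(z) = 167/6 (m(z) = (-1/6 + 4) + 24 = 23/6 + 24 = 167/6)
m(55) - p = 167/6 - 1*(-1625/2) = 167/6 + 1625/2 = 2521/3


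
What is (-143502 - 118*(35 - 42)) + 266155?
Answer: 123479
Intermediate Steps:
(-143502 - 118*(35 - 42)) + 266155 = (-143502 - 118*(-7)) + 266155 = (-143502 + 826) + 266155 = -142676 + 266155 = 123479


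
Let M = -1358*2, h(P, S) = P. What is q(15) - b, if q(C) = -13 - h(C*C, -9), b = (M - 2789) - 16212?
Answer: 21479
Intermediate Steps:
M = -2716
b = -21717 (b = (-2716 - 2789) - 16212 = -5505 - 16212 = -21717)
q(C) = -13 - C² (q(C) = -13 - C*C = -13 - C²)
q(15) - b = (-13 - 1*15²) - 1*(-21717) = (-13 - 1*225) + 21717 = (-13 - 225) + 21717 = -238 + 21717 = 21479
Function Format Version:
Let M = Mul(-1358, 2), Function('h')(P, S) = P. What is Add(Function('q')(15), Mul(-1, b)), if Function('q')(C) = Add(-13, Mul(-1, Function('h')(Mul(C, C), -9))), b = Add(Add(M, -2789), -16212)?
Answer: 21479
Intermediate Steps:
M = -2716
b = -21717 (b = Add(Add(-2716, -2789), -16212) = Add(-5505, -16212) = -21717)
Function('q')(C) = Add(-13, Mul(-1, Pow(C, 2))) (Function('q')(C) = Add(-13, Mul(-1, Mul(C, C))) = Add(-13, Mul(-1, Pow(C, 2))))
Add(Function('q')(15), Mul(-1, b)) = Add(Add(-13, Mul(-1, Pow(15, 2))), Mul(-1, -21717)) = Add(Add(-13, Mul(-1, 225)), 21717) = Add(Add(-13, -225), 21717) = Add(-238, 21717) = 21479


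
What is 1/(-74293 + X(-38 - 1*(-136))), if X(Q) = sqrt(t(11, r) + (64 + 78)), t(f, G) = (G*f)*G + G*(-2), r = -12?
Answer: -74293/5519448099 - 5*sqrt(70)/5519448099 ≈ -1.3468e-5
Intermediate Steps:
t(f, G) = -2*G + f*G**2 (t(f, G) = f*G**2 - 2*G = -2*G + f*G**2)
X(Q) = 5*sqrt(70) (X(Q) = sqrt(-12*(-2 - 12*11) + (64 + 78)) = sqrt(-12*(-2 - 132) + 142) = sqrt(-12*(-134) + 142) = sqrt(1608 + 142) = sqrt(1750) = 5*sqrt(70))
1/(-74293 + X(-38 - 1*(-136))) = 1/(-74293 + 5*sqrt(70))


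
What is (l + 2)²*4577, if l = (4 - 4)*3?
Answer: 18308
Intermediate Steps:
l = 0 (l = 0*3 = 0)
(l + 2)²*4577 = (0 + 2)²*4577 = 2²*4577 = 4*4577 = 18308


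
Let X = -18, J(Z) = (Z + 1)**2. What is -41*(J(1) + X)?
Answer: 574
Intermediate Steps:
J(Z) = (1 + Z)**2
-41*(J(1) + X) = -41*((1 + 1)**2 - 18) = -41*(2**2 - 18) = -41*(4 - 18) = -41*(-14) = 574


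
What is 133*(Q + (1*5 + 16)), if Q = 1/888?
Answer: 2480317/888 ≈ 2793.1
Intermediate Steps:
Q = 1/888 ≈ 0.0011261
133*(Q + (1*5 + 16)) = 133*(1/888 + (1*5 + 16)) = 133*(1/888 + (5 + 16)) = 133*(1/888 + 21) = 133*(18649/888) = 2480317/888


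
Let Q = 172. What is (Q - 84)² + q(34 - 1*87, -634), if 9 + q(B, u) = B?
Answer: 7682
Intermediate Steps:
q(B, u) = -9 + B
(Q - 84)² + q(34 - 1*87, -634) = (172 - 84)² + (-9 + (34 - 1*87)) = 88² + (-9 + (34 - 87)) = 7744 + (-9 - 53) = 7744 - 62 = 7682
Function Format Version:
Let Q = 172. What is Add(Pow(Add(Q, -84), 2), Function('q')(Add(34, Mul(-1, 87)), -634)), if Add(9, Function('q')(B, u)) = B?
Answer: 7682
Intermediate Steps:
Function('q')(B, u) = Add(-9, B)
Add(Pow(Add(Q, -84), 2), Function('q')(Add(34, Mul(-1, 87)), -634)) = Add(Pow(Add(172, -84), 2), Add(-9, Add(34, Mul(-1, 87)))) = Add(Pow(88, 2), Add(-9, Add(34, -87))) = Add(7744, Add(-9, -53)) = Add(7744, -62) = 7682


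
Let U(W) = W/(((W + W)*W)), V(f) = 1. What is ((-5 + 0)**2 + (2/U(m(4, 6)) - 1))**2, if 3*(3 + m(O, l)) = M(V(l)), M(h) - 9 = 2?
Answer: 6400/9 ≈ 711.11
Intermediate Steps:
M(h) = 11 (M(h) = 9 + 2 = 11)
m(O, l) = 2/3 (m(O, l) = -3 + (1/3)*11 = -3 + 11/3 = 2/3)
U(W) = 1/(2*W) (U(W) = W/(((2*W)*W)) = W/((2*W**2)) = W*(1/(2*W**2)) = 1/(2*W))
((-5 + 0)**2 + (2/U(m(4, 6)) - 1))**2 = ((-5 + 0)**2 + (2/((1/(2*(2/3)))) - 1))**2 = ((-5)**2 + (2/(((1/2)*(3/2))) - 1))**2 = (25 + (2/(3/4) - 1))**2 = (25 + (2*(4/3) - 1))**2 = (25 + (8/3 - 1))**2 = (25 + 5/3)**2 = (80/3)**2 = 6400/9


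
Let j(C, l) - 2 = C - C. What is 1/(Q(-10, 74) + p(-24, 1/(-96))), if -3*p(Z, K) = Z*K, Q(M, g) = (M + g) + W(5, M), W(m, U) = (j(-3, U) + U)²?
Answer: 12/1535 ≈ 0.0078176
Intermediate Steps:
j(C, l) = 2 (j(C, l) = 2 + (C - C) = 2 + 0 = 2)
W(m, U) = (2 + U)²
Q(M, g) = M + g + (2 + M)² (Q(M, g) = (M + g) + (2 + M)² = M + g + (2 + M)²)
p(Z, K) = -K*Z/3 (p(Z, K) = -Z*K/3 = -K*Z/3)
1/(Q(-10, 74) + p(-24, 1/(-96))) = 1/((-10 + 74 + (2 - 10)²) - ⅓*(-24)/(-96)) = 1/((-10 + 74 + (-8)²) - ⅓*(-1/96)*(-24)) = 1/((-10 + 74 + 64) - 1/12) = 1/(128 - 1/12) = 1/(1535/12) = 12/1535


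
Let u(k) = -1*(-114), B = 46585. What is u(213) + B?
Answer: 46699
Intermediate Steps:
u(k) = 114
u(213) + B = 114 + 46585 = 46699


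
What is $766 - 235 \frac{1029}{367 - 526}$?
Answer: $\frac{121203}{53} \approx 2286.8$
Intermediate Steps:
$766 - 235 \frac{1029}{367 - 526} = 766 - 235 \frac{1029}{-159} = 766 - 235 \cdot 1029 \left(- \frac{1}{159}\right) = 766 - - \frac{80605}{53} = 766 + \frac{80605}{53} = \frac{121203}{53}$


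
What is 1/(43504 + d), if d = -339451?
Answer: -1/295947 ≈ -3.3790e-6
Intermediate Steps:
1/(43504 + d) = 1/(43504 - 339451) = 1/(-295947) = -1/295947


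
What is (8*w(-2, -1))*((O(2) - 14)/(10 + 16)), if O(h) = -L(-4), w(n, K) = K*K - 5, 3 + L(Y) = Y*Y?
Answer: 432/13 ≈ 33.231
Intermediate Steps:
L(Y) = -3 + Y**2 (L(Y) = -3 + Y*Y = -3 + Y**2)
w(n, K) = -5 + K**2 (w(n, K) = K**2 - 5 = -5 + K**2)
O(h) = -13 (O(h) = -(-3 + (-4)**2) = -(-3 + 16) = -1*13 = -13)
(8*w(-2, -1))*((O(2) - 14)/(10 + 16)) = (8*(-5 + (-1)**2))*((-13 - 14)/(10 + 16)) = (8*(-5 + 1))*(-27/26) = (8*(-4))*(-27*1/26) = -32*(-27/26) = 432/13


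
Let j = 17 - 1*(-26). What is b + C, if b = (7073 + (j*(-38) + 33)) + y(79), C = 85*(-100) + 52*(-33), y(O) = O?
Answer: -4665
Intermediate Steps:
C = -10216 (C = -8500 - 1716 = -10216)
j = 43 (j = 17 + 26 = 43)
b = 5551 (b = (7073 + (43*(-38) + 33)) + 79 = (7073 + (-1634 + 33)) + 79 = (7073 - 1601) + 79 = 5472 + 79 = 5551)
b + C = 5551 - 10216 = -4665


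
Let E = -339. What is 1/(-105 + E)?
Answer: -1/444 ≈ -0.0022523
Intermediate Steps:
1/(-105 + E) = 1/(-105 - 339) = 1/(-444) = -1/444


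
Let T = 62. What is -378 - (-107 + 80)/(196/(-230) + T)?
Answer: -884997/2344 ≈ -377.56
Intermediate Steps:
-378 - (-107 + 80)/(196/(-230) + T) = -378 - (-107 + 80)/(196/(-230) + 62) = -378 - (-27)/(196*(-1/230) + 62) = -378 - (-27)/(-98/115 + 62) = -378 - (-27)/7032/115 = -378 - (-27)*115/7032 = -378 - 1*(-1035/2344) = -378 + 1035/2344 = -884997/2344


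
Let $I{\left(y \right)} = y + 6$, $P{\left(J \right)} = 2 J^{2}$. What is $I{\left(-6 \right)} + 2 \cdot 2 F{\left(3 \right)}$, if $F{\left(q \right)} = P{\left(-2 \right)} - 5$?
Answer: $12$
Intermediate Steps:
$F{\left(q \right)} = 3$ ($F{\left(q \right)} = 2 \left(-2\right)^{2} - 5 = 2 \cdot 4 - 5 = 8 - 5 = 3$)
$I{\left(y \right)} = 6 + y$
$I{\left(-6 \right)} + 2 \cdot 2 F{\left(3 \right)} = \left(6 - 6\right) + 2 \cdot 2 \cdot 3 = 0 + 4 \cdot 3 = 0 + 12 = 12$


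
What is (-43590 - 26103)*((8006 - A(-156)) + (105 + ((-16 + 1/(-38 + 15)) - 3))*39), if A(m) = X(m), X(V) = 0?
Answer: -18206669013/23 ≈ -7.9159e+8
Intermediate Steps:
A(m) = 0
(-43590 - 26103)*((8006 - A(-156)) + (105 + ((-16 + 1/(-38 + 15)) - 3))*39) = (-43590 - 26103)*((8006 - 1*0) + (105 + ((-16 + 1/(-38 + 15)) - 3))*39) = -69693*((8006 + 0) + (105 + ((-16 + 1/(-23)) - 3))*39) = -69693*(8006 + (105 + ((-16 - 1/23) - 3))*39) = -69693*(8006 + (105 + (-369/23 - 3))*39) = -69693*(8006 + (105 - 438/23)*39) = -69693*(8006 + (1977/23)*39) = -69693*(8006 + 77103/23) = -69693*261241/23 = -18206669013/23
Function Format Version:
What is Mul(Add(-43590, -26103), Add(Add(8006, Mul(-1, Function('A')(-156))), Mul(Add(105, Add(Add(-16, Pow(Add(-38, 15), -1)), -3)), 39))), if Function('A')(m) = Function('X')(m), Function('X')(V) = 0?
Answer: Rational(-18206669013, 23) ≈ -7.9159e+8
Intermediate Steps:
Function('A')(m) = 0
Mul(Add(-43590, -26103), Add(Add(8006, Mul(-1, Function('A')(-156))), Mul(Add(105, Add(Add(-16, Pow(Add(-38, 15), -1)), -3)), 39))) = Mul(Add(-43590, -26103), Add(Add(8006, Mul(-1, 0)), Mul(Add(105, Add(Add(-16, Pow(Add(-38, 15), -1)), -3)), 39))) = Mul(-69693, Add(Add(8006, 0), Mul(Add(105, Add(Add(-16, Pow(-23, -1)), -3)), 39))) = Mul(-69693, Add(8006, Mul(Add(105, Add(Add(-16, Rational(-1, 23)), -3)), 39))) = Mul(-69693, Add(8006, Mul(Add(105, Add(Rational(-369, 23), -3)), 39))) = Mul(-69693, Add(8006, Mul(Add(105, Rational(-438, 23)), 39))) = Mul(-69693, Add(8006, Mul(Rational(1977, 23), 39))) = Mul(-69693, Add(8006, Rational(77103, 23))) = Mul(-69693, Rational(261241, 23)) = Rational(-18206669013, 23)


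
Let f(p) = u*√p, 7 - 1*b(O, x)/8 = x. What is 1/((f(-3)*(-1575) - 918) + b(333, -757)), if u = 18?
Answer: 53/24879032 + 2025*I*√3/174153224 ≈ 2.1303e-6 + 2.014e-5*I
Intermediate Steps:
b(O, x) = 56 - 8*x
f(p) = 18*√p
1/((f(-3)*(-1575) - 918) + b(333, -757)) = 1/(((18*√(-3))*(-1575) - 918) + (56 - 8*(-757))) = 1/(((18*(I*√3))*(-1575) - 918) + (56 + 6056)) = 1/(((18*I*√3)*(-1575) - 918) + 6112) = 1/((-28350*I*√3 - 918) + 6112) = 1/((-918 - 28350*I*√3) + 6112) = 1/(5194 - 28350*I*√3)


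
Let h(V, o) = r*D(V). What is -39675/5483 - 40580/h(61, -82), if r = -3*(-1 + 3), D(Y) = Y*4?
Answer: 41103985/2006778 ≈ 20.483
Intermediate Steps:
D(Y) = 4*Y
r = -6 (r = -3*2 = -6)
h(V, o) = -24*V
-39675/5483 - 40580/h(61, -82) = -39675/5483 - 40580/((-24*61)) = -39675*1/5483 - 40580/(-1464) = -39675/5483 - 40580*(-1/1464) = -39675/5483 + 10145/366 = 41103985/2006778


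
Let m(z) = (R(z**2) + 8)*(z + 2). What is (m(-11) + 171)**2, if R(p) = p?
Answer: 980100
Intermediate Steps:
m(z) = (2 + z)*(8 + z**2) (m(z) = (z**2 + 8)*(z + 2) = (8 + z**2)*(2 + z) = (2 + z)*(8 + z**2))
(m(-11) + 171)**2 = ((16 + (-11)**3 + 2*(-11)**2 + 8*(-11)) + 171)**2 = ((16 - 1331 + 2*121 - 88) + 171)**2 = ((16 - 1331 + 242 - 88) + 171)**2 = (-1161 + 171)**2 = (-990)**2 = 980100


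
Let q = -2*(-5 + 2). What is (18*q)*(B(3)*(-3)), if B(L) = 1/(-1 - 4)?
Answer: 324/5 ≈ 64.800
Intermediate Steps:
B(L) = -1/5 (B(L) = 1/(-5) = -1/5)
q = 6 (q = -2*(-3) = 6)
(18*q)*(B(3)*(-3)) = (18*6)*(-1/5*(-3)) = 108*(3/5) = 324/5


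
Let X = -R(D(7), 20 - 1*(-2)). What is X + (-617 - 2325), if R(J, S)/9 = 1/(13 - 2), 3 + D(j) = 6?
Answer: -32371/11 ≈ -2942.8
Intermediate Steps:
D(j) = 3 (D(j) = -3 + 6 = 3)
R(J, S) = 9/11 (R(J, S) = 9/(13 - 2) = 9/11)
X = -9/11 (X = -1*9/11 = -9/11 ≈ -0.81818)
X + (-617 - 2325) = -9/11 + (-617 - 2325) = -9/11 - 2942 = -32371/11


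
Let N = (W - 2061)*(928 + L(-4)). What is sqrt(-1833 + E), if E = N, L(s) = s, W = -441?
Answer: I*sqrt(2313681) ≈ 1521.1*I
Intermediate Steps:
N = -2311848 (N = (-441 - 2061)*(928 - 4) = -2502*924 = -2311848)
E = -2311848
sqrt(-1833 + E) = sqrt(-1833 - 2311848) = sqrt(-2313681) = I*sqrt(2313681)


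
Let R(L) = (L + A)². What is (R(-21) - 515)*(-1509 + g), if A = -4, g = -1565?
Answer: -338140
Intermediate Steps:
R(L) = (-4 + L)² (R(L) = (L - 4)² = (-4 + L)²)
(R(-21) - 515)*(-1509 + g) = ((-4 - 21)² - 515)*(-1509 - 1565) = ((-25)² - 515)*(-3074) = (625 - 515)*(-3074) = 110*(-3074) = -338140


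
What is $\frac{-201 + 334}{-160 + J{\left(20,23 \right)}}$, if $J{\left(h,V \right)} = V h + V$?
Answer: $\frac{7}{17} \approx 0.41176$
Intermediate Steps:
$J{\left(h,V \right)} = V + V h$
$\frac{-201 + 334}{-160 + J{\left(20,23 \right)}} = \frac{-201 + 334}{-160 + 23 \left(1 + 20\right)} = \frac{133}{-160 + 23 \cdot 21} = \frac{133}{-160 + 483} = \frac{133}{323} = 133 \cdot \frac{1}{323} = \frac{7}{17}$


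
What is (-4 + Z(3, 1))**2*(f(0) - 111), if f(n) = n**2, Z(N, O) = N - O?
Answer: -444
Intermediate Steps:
(-4 + Z(3, 1))**2*(f(0) - 111) = (-4 + (3 - 1*1))**2*(0**2 - 111) = (-4 + (3 - 1))**2*(0 - 111) = (-4 + 2)**2*(-111) = (-2)**2*(-111) = 4*(-111) = -444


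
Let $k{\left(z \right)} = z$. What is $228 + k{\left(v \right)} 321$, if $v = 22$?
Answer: $7290$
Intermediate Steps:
$228 + k{\left(v \right)} 321 = 228 + 22 \cdot 321 = 228 + 7062 = 7290$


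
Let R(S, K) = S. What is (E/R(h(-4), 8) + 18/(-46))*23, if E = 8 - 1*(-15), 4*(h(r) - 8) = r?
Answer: 466/7 ≈ 66.571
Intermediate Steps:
h(r) = 8 + r/4
E = 23 (E = 8 + 15 = 23)
(E/R(h(-4), 8) + 18/(-46))*23 = (23/(8 + (¼)*(-4)) + 18/(-46))*23 = (23/(8 - 1) + 18*(-1/46))*23 = (23/7 - 9/23)*23 = (466/161)*23 = 466/7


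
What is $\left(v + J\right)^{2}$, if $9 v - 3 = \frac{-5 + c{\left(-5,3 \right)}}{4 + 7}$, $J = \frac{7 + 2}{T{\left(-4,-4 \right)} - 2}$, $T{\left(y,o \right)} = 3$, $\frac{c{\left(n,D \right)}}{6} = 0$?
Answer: $\frac{844561}{9801} \approx 86.171$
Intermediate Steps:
$c{\left(n,D \right)} = 0$ ($c{\left(n,D \right)} = 6 \cdot 0 = 0$)
$J = 9$ ($J = \frac{7 + 2}{3 - 2} = \frac{9}{1} = 9 \cdot 1 = 9$)
$v = \frac{28}{99}$ ($v = \frac{1}{3} + \frac{\left(-5 + 0\right) \frac{1}{4 + 7}}{9} = \frac{1}{3} + \frac{\left(-5\right) \frac{1}{11}}{9} = \frac{1}{3} + \frac{1}{9} \left(- \frac{5}{11}\right) = \frac{1}{3} - \frac{5}{99} = \frac{28}{99} \approx 0.28283$)
$\left(v + J\right)^{2} = \left(\frac{28}{99} + 9\right)^{2} = \left(\frac{919}{99}\right)^{2} = \frac{844561}{9801}$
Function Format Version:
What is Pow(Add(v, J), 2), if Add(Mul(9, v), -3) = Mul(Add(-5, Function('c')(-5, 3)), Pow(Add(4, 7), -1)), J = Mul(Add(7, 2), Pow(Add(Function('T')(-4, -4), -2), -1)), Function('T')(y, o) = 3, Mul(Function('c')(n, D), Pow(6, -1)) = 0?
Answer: Rational(844561, 9801) ≈ 86.171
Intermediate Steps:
Function('c')(n, D) = 0 (Function('c')(n, D) = Mul(6, 0) = 0)
J = 9 (J = Mul(Add(7, 2), Pow(Add(3, -2), -1)) = Mul(9, Pow(1, -1)) = Mul(9, 1) = 9)
v = Rational(28, 99) (v = Add(Rational(1, 3), Mul(Rational(1, 9), Mul(Add(-5, 0), Pow(Add(4, 7), -1)))) = Add(Rational(1, 3), Mul(Rational(1, 9), Mul(-5, Pow(11, -1)))) = Add(Rational(1, 3), Mul(Rational(1, 9), Mul(-5, Rational(1, 11)))) = Add(Rational(1, 3), Mul(Rational(1, 9), Rational(-5, 11))) = Add(Rational(1, 3), Rational(-5, 99)) = Rational(28, 99) ≈ 0.28283)
Pow(Add(v, J), 2) = Pow(Add(Rational(28, 99), 9), 2) = Pow(Rational(919, 99), 2) = Rational(844561, 9801)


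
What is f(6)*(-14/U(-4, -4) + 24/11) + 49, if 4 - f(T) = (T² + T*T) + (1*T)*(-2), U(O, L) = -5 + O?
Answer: -15869/99 ≈ -160.29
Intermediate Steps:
f(T) = 4 - 2*T² + 2*T (f(T) = 4 - ((T² + T*T) + (1*T)*(-2)) = 4 - ((T² + T²) + T*(-2)) = 4 - (2*T² - 2*T) = 4 - (-2*T + 2*T²) = 4 + (-2*T² + 2*T) = 4 - 2*T² + 2*T)
f(6)*(-14/U(-4, -4) + 24/11) + 49 = (4 - 2*6² + 2*6)*(-14/(-5 - 4) + 24/11) + 49 = (4 - 2*36 + 12)*(-14/(-9) + 24*(1/11)) + 49 = (4 - 72 + 12)*(-14*(-⅑) + 24/11) + 49 = -56*(14/9 + 24/11) + 49 = -56*370/99 + 49 = -20720/99 + 49 = -15869/99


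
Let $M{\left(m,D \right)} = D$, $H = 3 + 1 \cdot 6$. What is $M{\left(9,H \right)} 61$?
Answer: $549$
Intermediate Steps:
$H = 9$ ($H = 3 + 6 = 9$)
$M{\left(9,H \right)} 61 = 9 \cdot 61 = 549$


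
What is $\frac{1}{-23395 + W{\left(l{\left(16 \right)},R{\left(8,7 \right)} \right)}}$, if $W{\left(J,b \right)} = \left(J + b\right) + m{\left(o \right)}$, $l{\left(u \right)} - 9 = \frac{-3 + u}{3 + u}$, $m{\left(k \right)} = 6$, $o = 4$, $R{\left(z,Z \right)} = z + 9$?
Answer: $- \frac{19}{443884} \approx -4.2804 \cdot 10^{-5}$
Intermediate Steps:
$R{\left(z,Z \right)} = 9 + z$
$l{\left(u \right)} = 9 + \frac{-3 + u}{3 + u}$
$W{\left(J,b \right)} = 6 + J + b$ ($W{\left(J,b \right)} = \left(J + b\right) + 6 = 6 + J + b$)
$\frac{1}{-23395 + W{\left(l{\left(16 \right)},R{\left(8,7 \right)} \right)}} = \frac{1}{-23395 + \left(6 + \frac{2 \left(12 + 5 \cdot 16\right)}{3 + 16} + \left(9 + 8\right)\right)} = \frac{1}{-23395 + \left(6 + \frac{2 \left(12 + 80\right)}{19} + 17\right)} = \frac{1}{-23395 + \left(6 + 2 \cdot \frac{1}{19} \cdot 92 + 17\right)} = \frac{1}{-23395 + \left(6 + \frac{184}{19} + 17\right)} = \frac{1}{-23395 + \frac{621}{19}} = \frac{1}{- \frac{443884}{19}} = - \frac{19}{443884}$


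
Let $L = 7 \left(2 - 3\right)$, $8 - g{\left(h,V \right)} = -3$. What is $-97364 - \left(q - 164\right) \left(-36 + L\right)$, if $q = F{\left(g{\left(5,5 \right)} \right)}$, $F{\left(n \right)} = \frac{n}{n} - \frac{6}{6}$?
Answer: $-104416$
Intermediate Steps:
$g{\left(h,V \right)} = 11$ ($g{\left(h,V \right)} = 8 - -3 = 8 + 3 = 11$)
$F{\left(n \right)} = 0$ ($F{\left(n \right)} = 1 - 1 = 0$)
$q = 0$
$L = -7$ ($L = 7 \left(-1\right) = -7$)
$-97364 - \left(q - 164\right) \left(-36 + L\right) = -97364 - \left(0 - 164\right) \left(-36 - 7\right) = -97364 - \left(-164\right) \left(-43\right) = -97364 - 7052 = -104416$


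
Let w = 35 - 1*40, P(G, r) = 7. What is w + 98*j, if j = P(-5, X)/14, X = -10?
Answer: 44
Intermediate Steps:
w = -5 (w = 35 - 40 = -5)
j = ½ (j = 7/14 = 7*(1/14) = ½ ≈ 0.50000)
w + 98*j = -5 + 98*(½) = -5 + 49 = 44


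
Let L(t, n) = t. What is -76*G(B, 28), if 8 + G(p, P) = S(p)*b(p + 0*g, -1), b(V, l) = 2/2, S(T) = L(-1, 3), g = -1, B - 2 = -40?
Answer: 684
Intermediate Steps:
B = -38 (B = 2 - 40 = -38)
S(T) = -1
b(V, l) = 1 (b(V, l) = 2*(½) = 1)
G(p, P) = -9 (G(p, P) = -8 - 1*1 = -8 - 1 = -9)
-76*G(B, 28) = -76*(-9) = 684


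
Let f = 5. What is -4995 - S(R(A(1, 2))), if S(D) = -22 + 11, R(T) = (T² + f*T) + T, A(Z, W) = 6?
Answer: -4984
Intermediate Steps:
R(T) = T² + 6*T (R(T) = (T² + 5*T) + T = T² + 6*T)
S(D) = -11
-4995 - S(R(A(1, 2))) = -4995 - 1*(-11) = -4995 + 11 = -4984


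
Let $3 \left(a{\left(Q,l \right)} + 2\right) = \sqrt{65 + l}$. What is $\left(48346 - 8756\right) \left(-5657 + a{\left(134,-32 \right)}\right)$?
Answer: $-224039810 + \frac{39590 \sqrt{33}}{3} \approx -2.2396 \cdot 10^{8}$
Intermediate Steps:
$a{\left(Q,l \right)} = -2 + \frac{\sqrt{65 + l}}{3}$
$\left(48346 - 8756\right) \left(-5657 + a{\left(134,-32 \right)}\right) = \left(48346 - 8756\right) \left(-5657 - \left(2 - \frac{\sqrt{65 - 32}}{3}\right)\right) = 39590 \left(-5657 - \left(2 - \frac{\sqrt{33}}{3}\right)\right) = 39590 \left(-5659 + \frac{\sqrt{33}}{3}\right) = -224039810 + \frac{39590 \sqrt{33}}{3}$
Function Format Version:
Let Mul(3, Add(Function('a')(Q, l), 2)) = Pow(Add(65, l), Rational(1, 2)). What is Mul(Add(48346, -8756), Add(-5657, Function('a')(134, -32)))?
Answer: Add(-224039810, Mul(Rational(39590, 3), Pow(33, Rational(1, 2)))) ≈ -2.2396e+8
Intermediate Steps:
Function('a')(Q, l) = Add(-2, Mul(Rational(1, 3), Pow(Add(65, l), Rational(1, 2))))
Mul(Add(48346, -8756), Add(-5657, Function('a')(134, -32))) = Mul(Add(48346, -8756), Add(-5657, Add(-2, Mul(Rational(1, 3), Pow(Add(65, -32), Rational(1, 2)))))) = Mul(39590, Add(-5657, Add(-2, Mul(Rational(1, 3), Pow(33, Rational(1, 2)))))) = Mul(39590, Add(-5659, Mul(Rational(1, 3), Pow(33, Rational(1, 2))))) = Add(-224039810, Mul(Rational(39590, 3), Pow(33, Rational(1, 2))))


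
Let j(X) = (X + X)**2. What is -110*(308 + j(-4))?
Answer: -40920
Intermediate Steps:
j(X) = 4*X**2 (j(X) = (2*X)**2 = 4*X**2)
-110*(308 + j(-4)) = -110*(308 + 4*(-4)**2) = -110*(308 + 4*16) = -110*(308 + 64) = -110*372 = -40920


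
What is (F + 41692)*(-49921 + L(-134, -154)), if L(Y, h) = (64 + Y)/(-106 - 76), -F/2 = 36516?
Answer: 20338657120/13 ≈ 1.5645e+9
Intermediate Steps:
F = -73032 (F = -2*36516 = -73032)
L(Y, h) = -32/91 - Y/182 (L(Y, h) = (64 + Y)/(-182) = (64 + Y)*(-1/182) = -32/91 - Y/182)
(F + 41692)*(-49921 + L(-134, -154)) = (-73032 + 41692)*(-49921 + (-32/91 - 1/182*(-134))) = -31340*(-49921 + (-32/91 + 67/91)) = -31340*(-49921 + 5/13) = -31340*(-648968/13) = 20338657120/13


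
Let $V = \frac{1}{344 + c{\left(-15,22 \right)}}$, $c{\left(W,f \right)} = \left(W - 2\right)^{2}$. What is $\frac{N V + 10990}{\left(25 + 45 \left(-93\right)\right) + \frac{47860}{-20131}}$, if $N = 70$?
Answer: $- \frac{7002306647}{2652042753} \approx -2.6403$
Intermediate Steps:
$c{\left(W,f \right)} = \left(-2 + W\right)^{2}$
$V = \frac{1}{633}$ ($V = \frac{1}{344 + \left(-2 - 15\right)^{2}} = \frac{1}{344 + \left(-17\right)^{2}} = \frac{1}{344 + 289} = \frac{1}{633} \approx 0.0015798$)
$\frac{N V + 10990}{\left(25 + 45 \left(-93\right)\right) + \frac{47860}{-20131}} = \frac{70 \cdot \frac{1}{633} + 10990}{\left(25 + 45 \left(-93\right)\right) + \frac{47860}{-20131}} = \frac{\frac{70}{633} + 10990}{\left(25 - 4185\right) + 47860 \left(- \frac{1}{20131}\right)} = \frac{6956740}{633 \left(-4160 - \frac{47860}{20131}\right)} = \frac{6956740}{633 \left(- \frac{83792820}{20131}\right)} = \frac{6956740}{633} \left(- \frac{20131}{83792820}\right) = - \frac{7002306647}{2652042753}$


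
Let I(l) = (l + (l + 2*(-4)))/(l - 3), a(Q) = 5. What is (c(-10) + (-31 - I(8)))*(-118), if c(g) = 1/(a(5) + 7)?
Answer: 115109/30 ≈ 3837.0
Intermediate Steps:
c(g) = 1/12 (c(g) = 1/(5 + 7) = 1/12)
I(l) = (-8 + 2*l)/(-3 + l) (I(l) = (l + (l - 8))/(-3 + l) = (l + (-8 + l))/(-3 + l) = (-8 + 2*l)/(-3 + l))
(c(-10) + (-31 - I(8)))*(-118) = (1/12 + (-31 - 2*(-4 + 8)/(-3 + 8)))*(-118) = (1/12 + (-31 - 2*4/5))*(-118) = (1/12 + (-31 - 1*8/5))*(-118) = (1/12 + (-31 - 8/5))*(-118) = (1/12 - 163/5)*(-118) = -1951/60*(-118) = 115109/30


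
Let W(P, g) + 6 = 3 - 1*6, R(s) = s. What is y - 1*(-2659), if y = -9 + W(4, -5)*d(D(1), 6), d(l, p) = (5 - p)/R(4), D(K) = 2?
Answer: 10609/4 ≈ 2652.3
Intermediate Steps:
W(P, g) = -9 (W(P, g) = -6 + (3 - 1*6) = -6 + (3 - 6) = -6 - 3 = -9)
d(l, p) = 5/4 - p/4 (d(l, p) = (5 - p)/4 = (5 - p)*(¼) = 5/4 - p/4)
y = -27/4 (y = -9 - 9*(5/4 - ¼*6) = -9 - 9*(5/4 - 3/2) = -9 - 9*(-¼) = -9 + 9/4 = -27/4 ≈ -6.7500)
y - 1*(-2659) = -27/4 - 1*(-2659) = -27/4 + 2659 = 10609/4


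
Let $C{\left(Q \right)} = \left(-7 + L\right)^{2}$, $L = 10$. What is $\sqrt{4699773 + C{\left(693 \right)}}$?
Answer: $9 \sqrt{58022} \approx 2167.9$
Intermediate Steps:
$C{\left(Q \right)} = 9$ ($C{\left(Q \right)} = \left(-7 + 10\right)^{2} = 3^{2} = 9$)
$\sqrt{4699773 + C{\left(693 \right)}} = \sqrt{4699773 + 9} = \sqrt{4699782} = 9 \sqrt{58022}$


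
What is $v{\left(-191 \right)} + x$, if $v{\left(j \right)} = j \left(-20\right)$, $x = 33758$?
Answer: $37578$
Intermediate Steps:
$v{\left(j \right)} = - 20 j$
$v{\left(-191 \right)} + x = \left(-20\right) \left(-191\right) + 33758 = 3820 + 33758 = 37578$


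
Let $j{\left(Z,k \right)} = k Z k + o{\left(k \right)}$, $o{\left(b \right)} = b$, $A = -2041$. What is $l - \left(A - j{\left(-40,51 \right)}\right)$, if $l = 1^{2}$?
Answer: $-101947$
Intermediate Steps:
$j{\left(Z,k \right)} = k + Z k^{2}$ ($j{\left(Z,k \right)} = k Z k + k = Z k k + k = Z k^{2} + k = k + Z k^{2}$)
$l = 1$
$l - \left(A - j{\left(-40,51 \right)}\right) = 1 + \left(51 \left(1 - 2040\right) - -2041\right) = 1 + \left(51 \left(1 - 2040\right) + 2041\right) = 1 + \left(51 \left(-2039\right) + 2041\right) = 1 + \left(-103989 + 2041\right) = 1 - 101948 = -101947$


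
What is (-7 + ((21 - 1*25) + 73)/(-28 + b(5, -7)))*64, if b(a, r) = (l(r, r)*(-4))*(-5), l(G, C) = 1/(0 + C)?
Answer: -5320/9 ≈ -591.11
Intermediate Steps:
l(G, C) = 1/C
b(a, r) = 20/r (b(a, r) = (-4/r)*(-5) = -4/r*(-5) = 20/r)
(-7 + ((21 - 1*25) + 73)/(-28 + b(5, -7)))*64 = (-7 + ((21 - 1*25) + 73)/(-28 + 20/(-7)))*64 = (-7 + ((21 - 25) + 73)/(-28 + 20*(-⅐)))*64 = (-7 + (-4 + 73)/(-28 - 20/7))*64 = (-7 + 69/(-216/7))*64 = (-7 + 69*(-7/216))*64 = (-7 - 161/72)*64 = -665/72*64 = -5320/9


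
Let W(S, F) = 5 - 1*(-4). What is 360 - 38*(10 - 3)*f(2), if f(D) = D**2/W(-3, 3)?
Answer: 2176/9 ≈ 241.78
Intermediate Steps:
W(S, F) = 9 (W(S, F) = 5 + 4 = 9)
f(D) = D**2/9
360 - 38*(10 - 3)*f(2) = 360 - 38*(10 - 3)*(1/9)*2**2 = 360 - 266*(1/9)*4 = 360 - 266*4/9 = 360 - 38*28/9 = 360 - 1064/9 = 2176/9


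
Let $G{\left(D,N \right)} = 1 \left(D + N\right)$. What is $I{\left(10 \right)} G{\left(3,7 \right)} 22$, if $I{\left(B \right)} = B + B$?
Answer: $4400$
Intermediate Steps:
$G{\left(D,N \right)} = D + N$
$I{\left(B \right)} = 2 B$
$I{\left(10 \right)} G{\left(3,7 \right)} 22 = 2 \cdot 10 \left(3 + 7\right) 22 = 20 \cdot 10 \cdot 22 = 200 \cdot 22 = 4400$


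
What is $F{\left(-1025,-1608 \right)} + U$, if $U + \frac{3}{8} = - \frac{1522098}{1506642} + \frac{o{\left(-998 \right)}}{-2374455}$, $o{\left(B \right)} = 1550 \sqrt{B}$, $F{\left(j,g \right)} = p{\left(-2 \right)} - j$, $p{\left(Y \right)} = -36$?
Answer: $\frac{1983975799}{2008856} - \frac{310 i \sqrt{998}}{474891} \approx 987.61 - 0.020622 i$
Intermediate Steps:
$F{\left(j,g \right)} = -36 - j$
$U = - \frac{2782785}{2008856} - \frac{310 i \sqrt{998}}{474891}$ ($U = - \frac{3}{8} + \left(- \frac{1522098}{1506642} + \frac{1550 \sqrt{-998}}{-2374455}\right) = - \frac{3}{8} + \left(\left(-1522098\right) \frac{1}{1506642} + 1550 i \sqrt{998} \left(- \frac{1}{2374455}\right)\right) = - \frac{3}{8} - \left(\frac{253683}{251107} - 1550 i \sqrt{998} \left(- \frac{1}{2374455}\right)\right) = - \frac{3}{8} - \left(\frac{253683}{251107} + \frac{310 i \sqrt{998}}{474891}\right) = - \frac{2782785}{2008856} - \frac{310 i \sqrt{998}}{474891} \approx -1.3853 - 0.020622 i$)
$F{\left(-1025,-1608 \right)} + U = \left(-36 - -1025\right) - \left(\frac{2782785}{2008856} + \frac{310 i \sqrt{998}}{474891}\right) = \left(-36 + 1025\right) - \left(\frac{2782785}{2008856} + \frac{310 i \sqrt{998}}{474891}\right) = 989 - \left(\frac{2782785}{2008856} + \frac{310 i \sqrt{998}}{474891}\right) = \frac{1983975799}{2008856} - \frac{310 i \sqrt{998}}{474891}$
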